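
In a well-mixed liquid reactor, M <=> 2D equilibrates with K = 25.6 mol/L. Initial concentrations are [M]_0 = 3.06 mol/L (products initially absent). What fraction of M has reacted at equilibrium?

Let X = conversion of M; extent ξ = 3.06·X mol/L.
Concentrations: [M] = 3.06 − 3.06X; [D] = 6.12X.
K = [D]^2 / ([M]).
Solving K = 25.6 for X ∈ (0,1): X = 0.739.

X = 0.739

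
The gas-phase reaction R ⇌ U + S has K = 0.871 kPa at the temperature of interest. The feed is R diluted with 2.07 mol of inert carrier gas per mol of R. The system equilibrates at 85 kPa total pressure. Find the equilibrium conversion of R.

Basis: 1 mol R initially; let X = conversion of R. Extent ξ = X.
Moles: n_R = 1 − X; n_U = X; n_S = X; n_I = 2.07 (inert).
Total moles n_T = 3.07 + X.
Mole fractions y_i = n_i/n_T; K = p_U p_S / (p_R) with p_i = y_i·P.
Setting this equal to 0.871 kPa and taking the physical root (0 < X < 1) gives X = 0.166.

X = 0.166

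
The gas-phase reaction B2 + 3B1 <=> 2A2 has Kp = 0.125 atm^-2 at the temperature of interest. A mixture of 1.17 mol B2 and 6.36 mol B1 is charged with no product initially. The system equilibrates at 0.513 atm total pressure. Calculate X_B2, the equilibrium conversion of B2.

X = 0.151

Let X = conversion of B2 (basis 1.17 mol B2); extent of reaction ξ = 1.17X.
Mole table: n_B2 = 1.17 − 1.17X; n_B1 = 6.36 − 3.51X; n_A2 = 2.34X.
n_T = Σnᵢ = 7.53 − 2.34X.
With p_i = (n_i/n_T)P, Kp = p_A2^2 / (p_B2 p_B1^3).
Substituting and setting equal to 0.125 atm^-2 gives a polynomial in X; the root in (0,1) is X = 0.151.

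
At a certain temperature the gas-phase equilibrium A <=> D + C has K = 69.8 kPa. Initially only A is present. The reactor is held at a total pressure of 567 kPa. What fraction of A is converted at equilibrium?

X = 0.331

Let X = conversion of A (basis 1 mol A); extent of reaction ξ = X.
Mole table: n_A = 1 − X; n_D = X; n_C = X.
Total moles n_T = 1 + X.
Mole fractions y_i = n_i/n_T; K = p_D p_C / (p_A) with p_i = y_i·P.
Setting this equal to 69.8 kPa and taking the physical root (0 < X < 1) gives X = 0.331.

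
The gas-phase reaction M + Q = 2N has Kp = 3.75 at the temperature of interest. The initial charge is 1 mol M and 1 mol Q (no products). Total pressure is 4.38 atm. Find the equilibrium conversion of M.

Let X = conversion of M (basis 1 mol M); extent of reaction ξ = X.
Mole table: n_M = 1 − X; n_Q = 1 − X; n_N = 2X.
Total moles n_T = 2 (Δν = 0, constant).
With p_i = (n_i/n_T)P, Kp = p_N^2 / (p_M p_Q).
Substituting and setting equal to 3.75 gives a polynomial in X; the root in (0,1) is X = 0.492.

X = 0.492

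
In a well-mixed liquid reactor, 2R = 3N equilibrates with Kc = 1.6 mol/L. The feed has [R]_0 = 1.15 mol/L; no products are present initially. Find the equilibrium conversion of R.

X = 0.481

Let X = conversion of R; extent ξ = 1.15X/2 mol/L.
Concentrations: [R] = 1.15 − 1.15X; [N] = 1.72X.
Kc = [N]^3 / ([R]^2).
Setting equal to 1.6 and solving for X on (0,1) gives X = 0.481.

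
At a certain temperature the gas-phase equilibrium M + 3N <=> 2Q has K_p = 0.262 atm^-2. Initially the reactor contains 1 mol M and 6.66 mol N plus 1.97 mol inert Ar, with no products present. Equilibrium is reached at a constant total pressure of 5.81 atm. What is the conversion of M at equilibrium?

Let X = conversion of M (basis 1 mol M); extent of reaction ξ = X.
At extent ξ: n_M = 1 − X; n_N = 6.66 − 3X; n_Q = 2X; n_I = 1.97 (inert).
n_T = Σnᵢ = 9.63 − 2X.
With p_i = (n_i/n_T)P, K_p = p_Q^2 / (p_M p_N^3).
This yields a degree-4 equation in X; solving on (0,1), X = 0.779.

X = 0.779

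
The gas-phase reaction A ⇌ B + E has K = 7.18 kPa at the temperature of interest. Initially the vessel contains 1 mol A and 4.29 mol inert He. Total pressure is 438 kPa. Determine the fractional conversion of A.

Take 1 mol A as basis and let X be its fractional conversion, so ξ = X.
Mole table: n_A = 1 − X; n_B = X; n_E = X; n_I = 4.29 (inert).
Summing: n_T = 5.29 + X.
With p_i = (n_i/n_T)P, K = p_B p_E / (p_A).
Substituting and setting equal to 7.18 kPa gives a polynomial in X; the root in (0,1) is X = 0.260.

X = 0.260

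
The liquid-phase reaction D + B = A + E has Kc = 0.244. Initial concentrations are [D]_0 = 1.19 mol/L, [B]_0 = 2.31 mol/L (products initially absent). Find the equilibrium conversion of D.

Let X = conversion of D; extent ξ = 1.19·X mol/L.
Concentrations: [D] = 1.19 − 1.19X; [B] = 2.31 − 1.19X; [A] = 1.19X; [E] = 1.19X.
Kc = [A] [E] / ([D] [B]).
Solving Kc = 0.244 for X ∈ (0,1): X = 0.448.

X = 0.448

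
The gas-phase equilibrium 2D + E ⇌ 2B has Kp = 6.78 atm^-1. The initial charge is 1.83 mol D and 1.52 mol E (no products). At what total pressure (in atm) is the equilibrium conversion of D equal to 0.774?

P = 5.63 atm

Let X = conversion of D (basis 1.83 mol D); extent of reaction ξ = 0.915X.
At extent ξ: n_D = 1.83 − 1.83X; n_E = 1.52 − 0.915X; n_B = 1.83X.
Summing: n_T = 3.35 − 0.915X.
Kp = p_B^2 / (p_D^2 p_E) with p_i = (n_i/n_T)·P.
At X = 0.774: the mole-fraction product g(X) = Π y_i^ν_i = 38.17. Since Kp = g(X)·P^{-1}, P = (g/Kp)^(1/1) = (38.17/6.78)^(1/1) = 5.63 atm.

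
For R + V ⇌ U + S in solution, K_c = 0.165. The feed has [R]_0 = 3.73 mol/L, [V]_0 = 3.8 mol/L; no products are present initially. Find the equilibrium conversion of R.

X = 0.292

Let X = conversion of R; extent ξ = 3.73·X mol/L.
Concentrations: [R] = 3.73 − 3.73X; [V] = 3.8 − 3.73X; [U] = 3.73X; [S] = 3.73X.
K_c = [U] [S] / ([R] [V]).
This equals 0.165 at X = 0.292 (the root in 0 < X < 1).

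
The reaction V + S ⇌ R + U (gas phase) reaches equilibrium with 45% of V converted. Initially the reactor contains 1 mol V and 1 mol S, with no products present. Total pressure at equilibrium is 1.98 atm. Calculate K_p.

Let X = conversion of V (basis 1 mol V); extent of reaction ξ = X.
Species balance: n_V = 1 − X; n_S = 1 − X; n_R = X; n_U = X.
Since Δν = 0, n_T = 2 throughout.
At X = 0.45: n_V = 0.55, n_S = 0.55, n_R = 0.45, n_U = 0.45, n_T = 2.
p_i = (n_i/n_T)·P. K_p = p_R p_U / (p_V p_S) = 0.669.

K_p = 0.669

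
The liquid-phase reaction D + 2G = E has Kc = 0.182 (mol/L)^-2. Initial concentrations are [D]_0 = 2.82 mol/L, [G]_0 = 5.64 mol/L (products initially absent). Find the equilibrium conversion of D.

X = 0.545

Let X = conversion of D; extent ξ = 2.82·X mol/L.
Concentrations: [D] = 2.82 − 2.82X; [G] = 5.64 − 5.64X; [E] = 2.82X.
Kc = [E] / ([D] [G]^2).
Setting equal to 0.182 and solving for X on (0,1) gives X = 0.545.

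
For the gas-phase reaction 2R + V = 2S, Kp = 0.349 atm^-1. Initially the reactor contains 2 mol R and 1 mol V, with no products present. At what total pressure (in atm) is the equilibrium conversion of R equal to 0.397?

Basis: 2 mol R initially; let X = conversion of R. Extent ξ = X.
At extent ξ: n_R = 2 − 2X; n_V = 1 − X; n_S = 2X.
Total moles n_T = 3 − X.
Kp = p_S^2 / (p_R^2 p_V) with p_i = (n_i/n_T)·P.
At X = 0.397: the mole-fraction product g(X) = Π y_i^ν_i = 1.871. Since Kp = g(X)·P^{-1}, P = (g/Kp)^(1/1) = (1.871/0.349)^(1/1) = 5.36 atm.

P = 5.36 atm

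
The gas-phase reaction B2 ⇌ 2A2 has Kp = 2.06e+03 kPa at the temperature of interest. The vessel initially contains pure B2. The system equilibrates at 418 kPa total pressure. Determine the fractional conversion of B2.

X = 0.743

Let X = conversion of B2 (basis 1 mol B2); extent of reaction ξ = X.
Mole table: n_B2 = 1 − X; n_A2 = 2X.
Total moles n_T = 1 + X.
y_i = n_i/n_T, p_i = y_i·P. Kp = p_A2^2 / (p_B2).
Setting this equal to 2.06e+03 kPa and taking the physical root (0 < X < 1) gives X = 0.743.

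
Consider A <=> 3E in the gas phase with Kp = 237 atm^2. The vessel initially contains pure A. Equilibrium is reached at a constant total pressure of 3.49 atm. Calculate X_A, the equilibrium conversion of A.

Take 1 mol A as basis and let X be its fractional conversion, so ξ = X.
At extent ξ: n_A = 1 − X; n_E = 3X.
n_T = Σnᵢ = 1 + 2X.
Mole fractions y_i = n_i/n_T; Kp = p_E^3 / (p_A) with p_i = y_i·P.
This yields a degree-3 equation in X; solving on (0,1), X = 0.877.

X = 0.877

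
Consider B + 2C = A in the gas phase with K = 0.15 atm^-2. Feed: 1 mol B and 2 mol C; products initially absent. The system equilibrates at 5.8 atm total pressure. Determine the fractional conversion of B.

X = 0.538

Take 1 mol B as basis and let X be its fractional conversion, so ξ = X.
Mole table: n_B = 1 − X; n_C = 2 − 2X; n_A = X.
Summing: n_T = 3 − 2X.
y_i = n_i/n_T, p_i = y_i·P. K = p_A / (p_B p_C^2).
This yields a degree-3 equation in X; solving on (0,1), X = 0.538.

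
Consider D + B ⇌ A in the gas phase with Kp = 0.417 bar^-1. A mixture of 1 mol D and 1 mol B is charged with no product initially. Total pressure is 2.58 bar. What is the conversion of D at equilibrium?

Take 1 mol D as basis and let X be its fractional conversion, so ξ = X.
Moles: n_D = 1 − X; n_B = 1 − X; n_A = X.
n_T = Σnᵢ = 2 − X.
y_i = n_i/n_T, p_i = y_i·P. Kp = p_A / (p_D p_B).
Substituting and setting equal to 0.417 bar^-1 gives a polynomial in X; the root in (0,1) is X = 0.306.

X = 0.306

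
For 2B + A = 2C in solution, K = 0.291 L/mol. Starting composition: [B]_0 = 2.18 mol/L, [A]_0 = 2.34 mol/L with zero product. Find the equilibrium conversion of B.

X = 0.425

Let X = conversion of B; extent ξ = 2.18X/2 mol/L.
Concentrations: [B] = 2.18 − 2.18X; [A] = 2.34 − 1.09X; [C] = 2.18X.
K = [C]^2 / ([B]^2 [A]).
Setting equal to 0.291 and solving for X on (0,1) gives X = 0.425.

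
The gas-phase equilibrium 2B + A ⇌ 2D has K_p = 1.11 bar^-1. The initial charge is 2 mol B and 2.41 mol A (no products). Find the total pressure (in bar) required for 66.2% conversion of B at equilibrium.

P = 7.41 bar

Basis: 2 mol B initially; let X = conversion of B. Extent ξ = X.
Mole table: n_B = 2 − 2X; n_A = 2.41 − X; n_D = 2X.
Summing: n_T = 4.41 − X.
K_p = p_D^2 / (p_B^2 p_A) with p_i = (n_i/n_T)·P.
At X = 0.662: the mole-fraction product g(X) = Π y_i^ν_i = 8.225. Since K_p = g(X)·P^{-1}, P = (g/K_p)^(1/1) = (8.225/1.11)^(1/1) = 7.41 bar.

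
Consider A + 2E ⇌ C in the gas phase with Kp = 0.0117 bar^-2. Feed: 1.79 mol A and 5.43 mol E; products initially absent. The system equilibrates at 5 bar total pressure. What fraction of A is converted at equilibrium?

Basis: 1.79 mol A initially; let X = conversion of A. Extent ξ = 1.79X.
Mole table: n_A = 1.79 − 1.79X; n_E = 5.43 − 3.58X; n_C = 1.79X.
n_T = Σnᵢ = 7.22 − 3.58X.
Mole fractions y_i = n_i/n_T; Kp = p_C / (p_A p_E^2) with p_i = y_i·P.
Substituting and setting equal to 0.0117 bar^-2 gives a polynomial in X; the root in (0,1) is X = 0.136.

X = 0.136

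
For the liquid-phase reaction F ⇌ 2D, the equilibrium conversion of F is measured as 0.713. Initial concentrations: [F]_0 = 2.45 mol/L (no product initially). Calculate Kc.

Let X = conversion of F.
Concentrations: [F] = 2.45 − 2.45X; [D] = 4.9X.
At X = 0.713: [F] = 0.703, [D] = 3.49.
Kc = [D]^2 / ([F]) = 17.4 mol/L.

Kc = 17.4 mol/L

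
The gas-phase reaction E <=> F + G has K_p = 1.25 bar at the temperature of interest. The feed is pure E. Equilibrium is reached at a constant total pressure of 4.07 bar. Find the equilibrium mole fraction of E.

Let X = conversion of E (basis 1 mol E); extent of reaction ξ = X.
Mole table: n_E = 1 − X; n_F = X; n_G = X.
Summing: n_T = 1 + X.
y_i = n_i/n_T, p_i = y_i·P. K_p = p_F p_G / (p_E).
Setting this equal to 1.25 bar and taking the physical root (0 < X < 1) gives X = 0.485.
Then n_E = 0.515, n_T = 1.48, so y_E = 0.347.

y_E = 0.347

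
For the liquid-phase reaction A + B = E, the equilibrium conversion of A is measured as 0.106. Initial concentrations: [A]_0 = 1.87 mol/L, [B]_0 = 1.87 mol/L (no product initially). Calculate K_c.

Let X = conversion of A.
Concentrations: [A] = 1.87 − 1.87X; [B] = 1.87 − 1.87X; [E] = 1.87X.
At X = 0.106: [A] = 1.67, [B] = 1.67, [E] = 0.198.
K_c = [E] / ([A] [B]) = 0.0709 L/mol.

K_c = 0.0709 L/mol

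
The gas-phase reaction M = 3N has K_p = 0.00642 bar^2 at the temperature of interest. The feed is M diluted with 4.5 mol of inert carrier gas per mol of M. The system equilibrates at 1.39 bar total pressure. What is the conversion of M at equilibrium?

Take 1 mol M as basis and let X be its fractional conversion, so ξ = X.
Species balance: n_M = 1 − X; n_N = 3X; n_I = 4.5 (inert).
n_T = Σnᵢ = 5.5 + 2X.
With p_i = (n_i/n_T)P, K_p = p_N^3 / (p_M).
Equating to 0.00642 bar^2 and solving on 0 < X < 1: X = 0.152.

X = 0.152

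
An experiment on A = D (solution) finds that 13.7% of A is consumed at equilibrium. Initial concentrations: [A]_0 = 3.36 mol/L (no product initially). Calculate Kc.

Let X = conversion of A.
Concentrations: [A] = 3.36 − 3.36X; [D] = 3.36X.
At X = 0.137: [A] = 2.9, [D] = 0.46.
Kc = [D] / ([A]) = 0.159.

Kc = 0.159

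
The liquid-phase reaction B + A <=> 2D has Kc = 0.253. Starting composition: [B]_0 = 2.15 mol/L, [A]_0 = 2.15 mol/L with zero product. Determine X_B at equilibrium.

Let X = conversion of B; extent ξ = 2.15·X mol/L.
Concentrations: [B] = 2.15 − 2.15X; [A] = 2.15 − 2.15X; [D] = 4.3X.
Kc = [D]^2 / ([B] [A]).
Setting equal to 0.253 and solving for X on (0,1) gives X = 0.201.

X = 0.201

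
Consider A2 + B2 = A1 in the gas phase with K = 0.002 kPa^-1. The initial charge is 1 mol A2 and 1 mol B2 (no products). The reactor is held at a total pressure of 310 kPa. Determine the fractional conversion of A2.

Let X = conversion of A2 (basis 1 mol A2); extent of reaction ξ = X.
Species balance: n_A2 = 1 − X; n_B2 = 1 − X; n_A1 = X.
Total moles n_T = 2 − X.
y_i = n_i/n_T, p_i = y_i·P. K = p_A1 / (p_A2 p_B2).
Substituting and setting equal to 0.002 kPa^-1 gives a polynomial in X; the root in (0,1) is X = 0.214.

X = 0.214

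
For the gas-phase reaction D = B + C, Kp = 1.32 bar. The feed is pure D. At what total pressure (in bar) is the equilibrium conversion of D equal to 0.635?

P = 1.95 bar

Basis: 1 mol D initially; let X = conversion of D. Extent ξ = X.
Moles: n_D = 1 − X; n_B = X; n_C = X.
Summing: n_T = 1 + X.
Kp = p_B p_C / (p_D) with p_i = (n_i/n_T)·P.
At X = 0.635: the mole-fraction product g(X) = Π y_i^ν_i = 0.6757. Since Kp = g(X)·P^{1}, P = (Kp/g)^(1/1) = (1.32/0.6757)^(1/1) = 1.95 bar.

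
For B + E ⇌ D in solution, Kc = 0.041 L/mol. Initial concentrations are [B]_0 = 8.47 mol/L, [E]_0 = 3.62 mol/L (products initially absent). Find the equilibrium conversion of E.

Let X = conversion of E; extent ξ = 3.62·X mol/L.
Concentrations: [B] = 8.47 − 3.62X; [E] = 3.62 − 3.62X; [D] = 3.62X.
Kc = [D] / ([B] [E]).
Equating to 0.041 L/mol: the physical root is X = 0.238.

X = 0.238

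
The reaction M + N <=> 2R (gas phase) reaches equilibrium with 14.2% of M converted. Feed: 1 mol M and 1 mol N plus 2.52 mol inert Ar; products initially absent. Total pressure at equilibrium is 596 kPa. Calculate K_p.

K_p = 0.11

Take 1 mol M as basis and let X be its fractional conversion, so ξ = X.
Moles: n_M = 1 − X; n_N = 1 − X; n_R = 2X; n_I = 2.52 (inert).
Since Δν = 0, n_T = 4.52 throughout.
At X = 0.142: n_M = 0.858, n_N = 0.858, n_R = 0.284, n_T = 4.52.
p_i = (n_i/n_T)·P. K_p = p_R^2 / (p_M p_N) = 0.11.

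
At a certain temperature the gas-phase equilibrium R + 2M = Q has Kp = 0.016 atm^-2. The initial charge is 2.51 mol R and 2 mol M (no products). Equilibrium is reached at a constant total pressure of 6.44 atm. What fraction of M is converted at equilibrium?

X = 0.222

Let X = conversion of M (basis 2 mol M); extent of reaction ξ = X.
Species balance: n_R = 2.51 − X; n_M = 2 − 2X; n_Q = X.
n_T = Σnᵢ = 4.51 − 2X.
Mole fractions y_i = n_i/n_T; Kp = p_Q / (p_R p_M^2) with p_i = y_i·P.
Setting this equal to 0.016 atm^-2 and taking the physical root (0 < X < 1) gives X = 0.222.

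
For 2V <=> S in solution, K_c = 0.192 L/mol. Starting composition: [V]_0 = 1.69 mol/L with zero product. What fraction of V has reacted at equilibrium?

X = 0.309

Let X = conversion of V; extent ξ = 1.69X/2 mol/L.
Concentrations: [V] = 1.69 − 1.69X; [S] = 0.845X.
K_c = [S] / ([V]^2).
Equating to 0.192 L/mol: the physical root is X = 0.309.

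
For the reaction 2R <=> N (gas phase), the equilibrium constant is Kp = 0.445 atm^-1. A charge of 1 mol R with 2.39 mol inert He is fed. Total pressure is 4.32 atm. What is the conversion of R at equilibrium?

X = 0.414

Basis: 1 mol R initially; let X = conversion of R. Extent ξ = 0.5X.
Moles: n_R = 1 − X; n_N = 0.5X; n_I = 2.39 (inert).
Summing: n_T = 3.39 − 0.5X.
With p_i = (n_i/n_T)P, Kp = p_N / (p_R^2).
Setting this equal to 0.445 atm^-1 and taking the physical root (0 < X < 1) gives X = 0.414.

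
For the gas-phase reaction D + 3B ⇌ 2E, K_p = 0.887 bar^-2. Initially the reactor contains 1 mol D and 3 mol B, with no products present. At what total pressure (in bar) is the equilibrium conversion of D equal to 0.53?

Take 1 mol D as basis and let X be its fractional conversion, so ξ = X.
Species balance: n_D = 1 − X; n_B = 3 − 3X; n_E = 2X.
Summing: n_T = 4 − 2X.
K_p = p_E^2 / (p_D p_B^3) with p_i = (n_i/n_T)·P.
At X = 0.53: the mole-fraction product g(X) = Π y_i^ν_i = 7.371. Since K_p = g(X)·P^{-2}, P = (g/K_p)^(1/2) = (7.371/0.887)^(1/2) = 2.88 bar.

P = 2.88 bar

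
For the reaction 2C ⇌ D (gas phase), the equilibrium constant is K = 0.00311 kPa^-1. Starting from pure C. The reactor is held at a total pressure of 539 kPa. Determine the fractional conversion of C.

X = 0.640

Let X = conversion of C (basis 1 mol C); extent of reaction ξ = 0.5X.
At extent ξ: n_C = 1 − X; n_D = 0.5X.
Total moles n_T = 1 − 0.5X.
y_i = n_i/n_T, p_i = y_i·P. K = p_D / (p_C^2).
Substituting and setting equal to 0.00311 kPa^-1 gives a polynomial in X; the root in (0,1) is X = 0.640.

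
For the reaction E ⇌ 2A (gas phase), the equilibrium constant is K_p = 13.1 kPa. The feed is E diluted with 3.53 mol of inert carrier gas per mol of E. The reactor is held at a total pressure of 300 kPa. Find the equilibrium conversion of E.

Let X = conversion of E (basis 1 mol E); extent of reaction ξ = X.
Mole table: n_E = 1 − X; n_A = 2X; n_I = 3.53 (inert).
Summing: n_T = 4.53 + X.
With p_i = (n_i/n_T)P, K_p = p_A^2 / (p_E).
Equating to 13.1 kPa and solving on 0 < X < 1: X = 0.203.

X = 0.203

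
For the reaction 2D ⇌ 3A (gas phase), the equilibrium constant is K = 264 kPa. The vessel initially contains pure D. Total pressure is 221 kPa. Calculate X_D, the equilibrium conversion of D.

Let X = conversion of D (basis 1 mol D); extent of reaction ξ = 0.5X.
At extent ξ: n_D = 1 − X; n_A = 1.5X.
n_T = Σnᵢ = 1 + 0.5X.
With p_i = (n_i/n_T)P, K = p_A^3 / (p_D^2).
Setting this equal to 264 kPa and taking the physical root (0 < X < 1) gives X = 0.487.

X = 0.487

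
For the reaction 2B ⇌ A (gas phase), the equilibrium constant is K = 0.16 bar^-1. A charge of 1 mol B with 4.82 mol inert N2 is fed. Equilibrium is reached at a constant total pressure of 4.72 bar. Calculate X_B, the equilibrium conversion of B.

X = 0.178

Let X = conversion of B (basis 1 mol B); extent of reaction ξ = 0.5X.
Moles: n_B = 1 − X; n_A = 0.5X; n_I = 4.82 (inert).
Total moles n_T = 5.82 − 0.5X.
Mole fractions y_i = n_i/n_T; K = p_A / (p_B^2) with p_i = y_i·P.
This yields a degree-2 equation in X; solving on (0,1), X = 0.178.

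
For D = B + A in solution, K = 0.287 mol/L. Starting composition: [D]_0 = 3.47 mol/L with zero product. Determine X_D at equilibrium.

Let X = conversion of D; extent ξ = 3.47·X mol/L.
Concentrations: [D] = 3.47 − 3.47X; [B] = 3.47X; [A] = 3.47X.
K = [B] [A] / ([D]).
Equating to 0.287 mol/L: the physical root is X = 0.249.

X = 0.249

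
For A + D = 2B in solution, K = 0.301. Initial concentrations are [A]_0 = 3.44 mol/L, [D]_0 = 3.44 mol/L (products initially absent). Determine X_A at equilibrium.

X = 0.215

Let X = conversion of A; extent ξ = 3.44·X mol/L.
Concentrations: [A] = 3.44 − 3.44X; [D] = 3.44 − 3.44X; [B] = 6.88X.
K = [B]^2 / ([A] [D]).
Equating to 0.301: the physical root is X = 0.215.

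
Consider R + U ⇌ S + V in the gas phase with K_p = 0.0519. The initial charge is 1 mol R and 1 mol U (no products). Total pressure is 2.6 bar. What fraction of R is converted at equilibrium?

Let X = conversion of R (basis 1 mol R); extent of reaction ξ = X.
Species balance: n_R = 1 − X; n_U = 1 − X; n_S = X; n_V = X.
Since Δν = 0, n_T = 2 throughout.
With p_i = (n_i/n_T)P, K_p = p_S p_V / (p_R p_U).
Substituting and setting equal to 0.0519 gives a polynomial in X; the root in (0,1) is X = 0.186.

X = 0.186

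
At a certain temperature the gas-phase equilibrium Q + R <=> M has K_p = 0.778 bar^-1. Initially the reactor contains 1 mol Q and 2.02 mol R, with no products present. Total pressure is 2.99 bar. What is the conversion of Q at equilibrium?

X = 0.579

Basis: 1 mol Q initially; let X = conversion of Q. Extent ξ = X.
At extent ξ: n_Q = 1 − X; n_R = 2.02 − X; n_M = X.
Total moles n_T = 3.02 − X.
With p_i = (n_i/n_T)P, K_p = p_M / (p_Q p_R).
This yields a degree-2 equation in X; solving on (0,1), X = 0.579.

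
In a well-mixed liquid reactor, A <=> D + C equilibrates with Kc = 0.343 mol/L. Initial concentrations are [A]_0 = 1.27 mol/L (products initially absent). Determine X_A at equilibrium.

X = 0.402

Let X = conversion of A; extent ξ = 1.27·X mol/L.
Concentrations: [A] = 1.27 − 1.27X; [D] = 1.27X; [C] = 1.27X.
Kc = [D] [C] / ([A]).
This equals 0.343 at X = 0.402 (the root in 0 < X < 1).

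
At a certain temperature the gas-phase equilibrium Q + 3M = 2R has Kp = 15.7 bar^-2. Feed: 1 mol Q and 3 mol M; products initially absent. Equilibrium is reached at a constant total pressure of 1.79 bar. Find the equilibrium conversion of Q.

X = 0.687

Basis: 1 mol Q initially; let X = conversion of Q. Extent ξ = X.
Mole table: n_Q = 1 − X; n_M = 3 − 3X; n_R = 2X.
Total moles n_T = 4 − 2X.
Mole fractions y_i = n_i/n_T; Kp = p_R^2 / (p_Q p_M^3) with p_i = y_i·P.
Setting this equal to 15.7 bar^-2 and taking the physical root (0 < X < 1) gives X = 0.687.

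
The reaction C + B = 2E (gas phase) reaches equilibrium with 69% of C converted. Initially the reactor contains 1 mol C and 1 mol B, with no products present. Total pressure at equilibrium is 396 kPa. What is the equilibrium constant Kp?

Let X = conversion of C (basis 1 mol C); extent of reaction ξ = X.
Moles: n_C = 1 − X; n_B = 1 − X; n_E = 2X.
Since Δν = 0, n_T = 2 throughout.
At X = 0.69: n_C = 0.31, n_B = 0.31, n_E = 1.38, n_T = 2.
p_i = (n_i/n_T)·P. Kp = p_E^2 / (p_C p_B) = 19.8.

Kp = 19.8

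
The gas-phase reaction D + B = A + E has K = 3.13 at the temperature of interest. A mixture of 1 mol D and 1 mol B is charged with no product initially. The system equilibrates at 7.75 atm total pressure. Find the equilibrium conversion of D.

X = 0.639

Take 1 mol D as basis and let X be its fractional conversion, so ξ = X.
Mole table: n_D = 1 − X; n_B = 1 − X; n_A = X; n_E = X.
n_T stays at 2 (no change in mole number).
Mole fractions y_i = n_i/n_T; K = p_A p_E / (p_D p_B) with p_i = y_i·P.
This yields a degree-2 equation in X; solving on (0,1), X = 0.639.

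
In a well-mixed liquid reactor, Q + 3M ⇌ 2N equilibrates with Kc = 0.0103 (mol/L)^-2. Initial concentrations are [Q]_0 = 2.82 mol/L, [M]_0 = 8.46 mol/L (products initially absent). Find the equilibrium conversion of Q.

Let X = conversion of Q; extent ξ = 2.82·X mol/L.
Concentrations: [Q] = 2.82 − 2.82X; [M] = 8.46 − 8.46X; [N] = 5.64X.
Kc = [N]^2 / ([Q] [M]^3).
Setting equal to 0.0103 and solving for X on (0,1) gives X = 0.332.

X = 0.332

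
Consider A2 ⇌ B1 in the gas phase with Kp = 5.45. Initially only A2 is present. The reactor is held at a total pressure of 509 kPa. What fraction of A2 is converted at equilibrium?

X = 0.845

Let X = conversion of A2 (basis 1 mol A2); extent of reaction ξ = X.
At extent ξ: n_A2 = 1 − X; n_B1 = X.
n_T stays at 1 (no change in mole number).
y_i = n_i/n_T, p_i = y_i·P. Kp = p_B1 / (p_A2).
Equating to 5.45 and solving on 0 < X < 1: X = 0.845.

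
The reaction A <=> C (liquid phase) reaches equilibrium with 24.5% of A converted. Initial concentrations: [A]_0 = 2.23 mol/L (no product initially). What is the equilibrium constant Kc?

Kc = 0.325

Let X = conversion of A.
Concentrations: [A] = 2.23 − 2.23X; [C] = 2.23X.
At X = 0.245: [A] = 1.68, [C] = 0.546.
Kc = [C] / ([A]) = 0.325.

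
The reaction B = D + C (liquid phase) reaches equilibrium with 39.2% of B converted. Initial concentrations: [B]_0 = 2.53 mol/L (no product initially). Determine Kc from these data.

Kc = 0.639 mol/L

Let X = conversion of B.
Concentrations: [B] = 2.53 − 2.53X; [D] = 2.53X; [C] = 2.53X.
At X = 0.392: [B] = 1.54, [D] = 0.992, [C] = 0.992.
Kc = [D] [C] / ([B]) = 0.639 mol/L.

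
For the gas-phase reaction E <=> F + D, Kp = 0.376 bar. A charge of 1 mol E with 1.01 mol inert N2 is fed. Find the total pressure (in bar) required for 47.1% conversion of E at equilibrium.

Basis: 1 mol E initially; let X = conversion of E. Extent ξ = X.
Moles: n_E = 1 − X; n_F = X; n_D = X; n_I = 1.01 (inert).
n_T = Σnᵢ = 2.01 + X.
Kp = p_F p_D / (p_E) with p_i = (n_i/n_T)·P.
At X = 0.471: the mole-fraction product g(X) = Π y_i^ν_i = 0.169. Since Kp = g(X)·P^{1}, P = (Kp/g)^(1/1) = (0.376/0.169)^(1/1) = 2.22 bar.

P = 2.22 bar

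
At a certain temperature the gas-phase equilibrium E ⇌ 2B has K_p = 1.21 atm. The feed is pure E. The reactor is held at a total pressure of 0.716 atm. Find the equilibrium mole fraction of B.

y_B = 0.705

Basis: 1 mol E initially; let X = conversion of E. Extent ξ = X.
At extent ξ: n_E = 1 − X; n_B = 2X.
n_T = Σnᵢ = 1 + X.
With p_i = (n_i/n_T)P, K_p = p_B^2 / (p_E).
Equating to 1.21 atm and solving on 0 < X < 1: X = 0.545.
Then n_B = 1.09, n_T = 1.54, so y_B = 0.705.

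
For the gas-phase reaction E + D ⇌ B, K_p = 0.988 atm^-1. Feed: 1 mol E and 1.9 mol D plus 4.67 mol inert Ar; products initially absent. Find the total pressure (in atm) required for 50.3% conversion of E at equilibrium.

Basis: 1 mol E initially; let X = conversion of E. Extent ξ = X.
At extent ξ: n_E = 1 − X; n_D = 1.9 − X; n_B = X; n_I = 4.67 (inert).
Summing: n_T = 7.57 − X.
K_p = p_B / (p_E p_D) with p_i = (n_i/n_T)·P.
At X = 0.503: the mole-fraction product g(X) = Π y_i^ν_i = 5.12. Since K_p = g(X)·P^{-1}, P = (g/K_p)^(1/1) = (5.12/0.988)^(1/1) = 5.18 atm.

P = 5.18 atm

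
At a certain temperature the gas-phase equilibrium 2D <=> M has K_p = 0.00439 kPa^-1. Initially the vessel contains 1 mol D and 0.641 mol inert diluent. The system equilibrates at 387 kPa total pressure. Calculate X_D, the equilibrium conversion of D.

X = 0.535

Basis: 1 mol D initially; let X = conversion of D. Extent ξ = 0.5X.
Moles: n_D = 1 − X; n_M = 0.5X; n_I = 0.641 (inert).
Total moles n_T = 1.64 − 0.5X.
With p_i = (n_i/n_T)P, K_p = p_M / (p_D^2).
This yields a degree-2 equation in X; solving on (0,1), X = 0.535.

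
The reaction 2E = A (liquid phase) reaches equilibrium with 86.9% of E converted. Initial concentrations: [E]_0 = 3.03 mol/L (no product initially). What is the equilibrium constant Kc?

Let X = conversion of E.
Concentrations: [E] = 3.03 − 3.03X; [A] = 1.51X.
At X = 0.869: [E] = 0.397, [A] = 1.32.
Kc = [A] / ([E]^2) = 8.36 L/mol.

Kc = 8.36 L/mol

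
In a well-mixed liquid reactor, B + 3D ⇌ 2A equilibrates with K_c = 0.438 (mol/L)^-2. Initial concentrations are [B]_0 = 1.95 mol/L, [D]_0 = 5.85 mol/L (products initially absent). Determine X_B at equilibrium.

Let X = conversion of B; extent ξ = 1.95·X mol/L.
Concentrations: [B] = 1.95 − 1.95X; [D] = 5.85 − 5.85X; [A] = 3.9X.
K_c = [A]^2 / ([B] [D]^3).
Equating to 0.438 (mol/L)^-2: the physical root is X = 0.583.

X = 0.583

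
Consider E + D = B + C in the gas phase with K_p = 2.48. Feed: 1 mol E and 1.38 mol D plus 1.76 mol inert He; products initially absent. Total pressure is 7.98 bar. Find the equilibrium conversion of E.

Let X = conversion of E (basis 1 mol E); extent of reaction ξ = X.
Species balance: n_E = 1 − X; n_D = 1.38 − X; n_B = X; n_C = X; n_I = 1.76 (inert).
Since Δν = 0, n_T = 4.14 throughout.
y_i = n_i/n_T, p_i = y_i·P. K_p = p_B p_C / (p_E p_D).
Setting this equal to 2.48 and taking the physical root (0 < X < 1) gives X = 0.704.

X = 0.704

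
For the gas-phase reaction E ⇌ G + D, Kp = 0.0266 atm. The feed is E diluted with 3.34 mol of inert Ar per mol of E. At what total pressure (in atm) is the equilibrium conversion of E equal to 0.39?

P = 0.505 atm

Basis: 1 mol E initially; let X = conversion of E. Extent ξ = X.
Species balance: n_E = 1 − X; n_G = X; n_D = X; n_I = 3.34 (inert).
Summing: n_T = 4.34 + X.
Kp = p_G p_D / (p_E) with p_i = (n_i/n_T)·P.
At X = 0.39: the mole-fraction product g(X) = Π y_i^ν_i = 0.05272. Since Kp = g(X)·P^{1}, P = (Kp/g)^(1/1) = (0.0266/0.05272)^(1/1) = 0.505 atm.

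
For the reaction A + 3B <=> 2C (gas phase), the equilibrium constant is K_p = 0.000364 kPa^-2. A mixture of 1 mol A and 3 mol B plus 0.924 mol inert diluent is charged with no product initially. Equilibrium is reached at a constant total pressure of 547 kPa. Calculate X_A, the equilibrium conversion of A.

X = 0.699

Basis: 1 mol A initially; let X = conversion of A. Extent ξ = X.
Moles: n_A = 1 − X; n_B = 3 − 3X; n_C = 2X; n_I = 0.924 (inert).
n_T = Σnᵢ = 4.92 − 2X.
With p_i = (n_i/n_T)P, K_p = p_C^2 / (p_A p_B^3).
Equating to 0.000364 kPa^-2 and solving on 0 < X < 1: X = 0.699.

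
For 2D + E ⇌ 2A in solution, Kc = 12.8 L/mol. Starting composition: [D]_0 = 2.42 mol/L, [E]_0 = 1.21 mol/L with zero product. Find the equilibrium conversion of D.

X = 0.688

Let X = conversion of D; extent ξ = 2.42X/2 mol/L.
Concentrations: [D] = 2.42 − 2.42X; [E] = 1.21 − 1.21X; [A] = 2.42X.
Kc = [A]^2 / ([D]^2 [E]).
Setting equal to 12.8 and solving for X on (0,1) gives X = 0.688.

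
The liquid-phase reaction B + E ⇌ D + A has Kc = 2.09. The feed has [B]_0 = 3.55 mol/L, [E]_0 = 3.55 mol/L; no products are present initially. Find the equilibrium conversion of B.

Let X = conversion of B; extent ξ = 3.55·X mol/L.
Concentrations: [B] = 3.55 − 3.55X; [E] = 3.55 − 3.55X; [D] = 3.55X; [A] = 3.55X.
Kc = [D] [A] / ([B] [E]).
Solving Kc = 2.09 for X ∈ (0,1): X = 0.591.

X = 0.591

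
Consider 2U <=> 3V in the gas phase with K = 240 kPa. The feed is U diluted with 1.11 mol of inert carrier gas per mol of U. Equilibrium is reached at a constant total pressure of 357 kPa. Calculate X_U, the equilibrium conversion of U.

X = 0.494

Basis: 1 mol U initially; let X = conversion of U. Extent ξ = 0.5X.
Mole table: n_U = 1 − X; n_V = 1.5X; n_I = 1.11 (inert).
Total moles n_T = 2.11 + 0.5X.
With p_i = (n_i/n_T)P, K = p_V^3 / (p_U^2).
This yields a degree-3 equation in X; solving on (0,1), X = 0.494.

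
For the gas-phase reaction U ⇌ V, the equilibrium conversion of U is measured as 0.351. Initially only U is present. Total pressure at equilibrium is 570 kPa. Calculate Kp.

Kp = 0.541

Take 1 mol U as basis and let X be its fractional conversion, so ξ = X.
Species balance: n_U = 1 − X; n_V = X.
n_T stays at 1 (no change in mole number).
At X = 0.351: n_U = 0.649, n_V = 0.351, n_T = 1.
p_i = (n_i/n_T)·P. Kp = p_V / (p_U) = 0.541.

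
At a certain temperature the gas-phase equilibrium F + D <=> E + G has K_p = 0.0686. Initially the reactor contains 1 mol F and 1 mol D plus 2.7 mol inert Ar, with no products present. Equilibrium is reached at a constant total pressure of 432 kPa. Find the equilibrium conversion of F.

X = 0.208

Basis: 1 mol F initially; let X = conversion of F. Extent ξ = X.
Moles: n_F = 1 − X; n_D = 1 − X; n_E = X; n_G = X; n_I = 2.7 (inert).
Total moles n_T = 4.7 (Δν = 0, constant).
Mole fractions y_i = n_i/n_T; K_p = p_E p_G / (p_F p_D) with p_i = y_i·P.
Equating to 0.0686 and solving on 0 < X < 1: X = 0.208.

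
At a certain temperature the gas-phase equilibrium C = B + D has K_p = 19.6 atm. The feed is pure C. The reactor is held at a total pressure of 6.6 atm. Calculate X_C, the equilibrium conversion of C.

X = 0.865

Basis: 1 mol C initially; let X = conversion of C. Extent ξ = X.
Mole table: n_C = 1 − X; n_B = X; n_D = X.
Total moles n_T = 1 + X.
With p_i = (n_i/n_T)P, K_p = p_B p_D / (p_C).
Equating to 19.6 atm and solving on 0 < X < 1: X = 0.865.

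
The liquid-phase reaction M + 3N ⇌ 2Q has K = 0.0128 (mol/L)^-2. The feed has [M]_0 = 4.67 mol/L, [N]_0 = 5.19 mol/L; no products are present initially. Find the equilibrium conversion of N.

Let X = conversion of N; extent ξ = 5.19X/3 mol/L.
Concentrations: [M] = 4.67 − 1.73X; [N] = 5.19 − 5.19X; [Q] = 3.46X.
K = [Q]^2 / ([M] [N]^3).
Setting equal to 0.0128 and solving for X on (0,1) gives X = 0.379.

X = 0.379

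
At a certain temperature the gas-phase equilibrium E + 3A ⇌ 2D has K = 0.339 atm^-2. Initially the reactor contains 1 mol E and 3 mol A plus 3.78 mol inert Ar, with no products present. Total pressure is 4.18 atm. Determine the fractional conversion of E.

X = 0.363

Basis: 1 mol E initially; let X = conversion of E. Extent ξ = X.
Moles: n_E = 1 − X; n_A = 3 − 3X; n_D = 2X; n_I = 3.78 (inert).
Summing: n_T = 7.78 − 2X.
Mole fractions y_i = n_i/n_T; K = p_D^2 / (p_E p_A^3) with p_i = y_i·P.
This yields a degree-4 equation in X; solving on (0,1), X = 0.363.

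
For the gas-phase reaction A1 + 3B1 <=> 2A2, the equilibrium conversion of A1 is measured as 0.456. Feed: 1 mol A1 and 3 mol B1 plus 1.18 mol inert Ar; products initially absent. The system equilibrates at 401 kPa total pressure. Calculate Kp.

Basis: 1 mol A1 initially; let X = conversion of A1. Extent ξ = X.
Mole table: n_A1 = 1 − X; n_B1 = 3 − 3X; n_A2 = 2X; n_I = 1.18 (inert).
n_T = Σnᵢ = 5.18 − 2X.
At X = 0.456: n_A1 = 0.544, n_B1 = 1.63, n_A2 = 0.912, n_T = 4.27.
p_i = (n_i/n_T)·P. Kp = p_A2^2 / (p_A1 p_B1^3) = 3.98e-05 kPa^-2.

Kp = 3.98e-05 kPa^-2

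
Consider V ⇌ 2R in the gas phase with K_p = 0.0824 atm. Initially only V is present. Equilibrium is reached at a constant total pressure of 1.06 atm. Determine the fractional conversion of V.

Let X = conversion of V (basis 1 mol V); extent of reaction ξ = X.
Moles: n_V = 1 − X; n_R = 2X.
Summing: n_T = 1 + X.
Mole fractions y_i = n_i/n_T; K_p = p_R^2 / (p_V) with p_i = y_i·P.
Substituting and setting equal to 0.0824 atm gives a polynomial in X; the root in (0,1) is X = 0.138.

X = 0.138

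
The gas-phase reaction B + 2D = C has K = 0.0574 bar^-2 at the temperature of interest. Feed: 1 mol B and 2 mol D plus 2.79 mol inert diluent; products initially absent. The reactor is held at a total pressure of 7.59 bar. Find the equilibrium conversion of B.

Basis: 1 mol B initially; let X = conversion of B. Extent ξ = X.
Moles: n_B = 1 − X; n_D = 2 − 2X; n_C = X; n_I = 2.79 (inert).
n_T = Σnᵢ = 5.79 − 2X.
With p_i = (n_i/n_T)P, K = p_C / (p_B p_D^2).
Setting this equal to 0.0574 bar^-2 and taking the physical root (0 < X < 1) gives X = 0.220.

X = 0.220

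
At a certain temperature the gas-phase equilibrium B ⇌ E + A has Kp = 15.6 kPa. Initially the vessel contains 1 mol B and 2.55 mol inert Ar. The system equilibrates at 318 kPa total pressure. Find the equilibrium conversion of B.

X = 0.352

Take 1 mol B as basis and let X be its fractional conversion, so ξ = X.
Species balance: n_B = 1 − X; n_E = X; n_A = X; n_I = 2.55 (inert).
n_T = Σnᵢ = 3.55 + X.
With p_i = (n_i/n_T)P, Kp = p_E p_A / (p_B).
Equating to 15.6 kPa and solving on 0 < X < 1: X = 0.352.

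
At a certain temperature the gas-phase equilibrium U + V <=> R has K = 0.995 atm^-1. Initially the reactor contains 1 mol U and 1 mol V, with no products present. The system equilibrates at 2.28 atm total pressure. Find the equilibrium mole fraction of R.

y_R = 0.288

Let X = conversion of U (basis 1 mol U); extent of reaction ξ = X.
Species balance: n_U = 1 − X; n_V = 1 − X; n_R = X.
Summing: n_T = 2 − X.
y_i = n_i/n_T, p_i = y_i·P. K = p_R / (p_U p_V).
Setting this equal to 0.995 atm^-1 and taking the physical root (0 < X < 1) gives X = 0.447.
Then n_R = 0.447, n_T = 1.55, so y_R = 0.288.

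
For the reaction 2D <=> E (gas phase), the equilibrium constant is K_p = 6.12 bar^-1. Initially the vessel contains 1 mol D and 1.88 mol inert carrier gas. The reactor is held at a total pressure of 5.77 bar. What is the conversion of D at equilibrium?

Take 1 mol D as basis and let X be its fractional conversion, so ξ = 0.5X.
Moles: n_D = 1 − X; n_E = 0.5X; n_I = 1.88 (inert).
Total moles n_T = 2.88 − 0.5X.
Mole fractions y_i = n_i/n_T; K_p = p_E / (p_D^2) with p_i = y_i·P.
This yields a degree-2 equation in X; solving on (0,1), X = 0.830.

X = 0.830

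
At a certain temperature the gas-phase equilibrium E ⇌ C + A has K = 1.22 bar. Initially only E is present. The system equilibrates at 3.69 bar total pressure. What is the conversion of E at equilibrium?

Let X = conversion of E (basis 1 mol E); extent of reaction ξ = X.
Species balance: n_E = 1 − X; n_C = X; n_A = X.
n_T = Σnᵢ = 1 + X.
y_i = n_i/n_T, p_i = y_i·P. K = p_C p_A / (p_E).
Setting this equal to 1.22 bar and taking the physical root (0 < X < 1) gives X = 0.498.

X = 0.498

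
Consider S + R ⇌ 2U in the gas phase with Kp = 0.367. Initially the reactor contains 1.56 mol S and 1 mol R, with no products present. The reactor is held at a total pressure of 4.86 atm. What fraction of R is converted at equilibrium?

X = 0.288

Take 1 mol R as basis and let X be its fractional conversion, so ξ = X.
Species balance: n_S = 1.56 − X; n_R = 1 − X; n_U = 2X.
Since Δν = 0, n_T = 2.56 throughout.
With p_i = (n_i/n_T)P, Kp = p_U^2 / (p_S p_R).
Setting this equal to 0.367 and taking the physical root (0 < X < 1) gives X = 0.288.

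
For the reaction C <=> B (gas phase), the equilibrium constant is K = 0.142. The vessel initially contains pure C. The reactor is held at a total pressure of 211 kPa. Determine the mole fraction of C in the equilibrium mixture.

y_C = 0.876

Take 1 mol C as basis and let X be its fractional conversion, so ξ = X.
Mole table: n_C = 1 − X; n_B = X.
Total moles n_T = 1 (Δν = 0, constant).
Mole fractions y_i = n_i/n_T; K = p_B / (p_C) with p_i = y_i·P.
Substituting and setting equal to 0.142 gives a polynomial in X; the root in (0,1) is X = 0.124.
Then n_C = 0.876, n_T = 1, so y_C = 0.876.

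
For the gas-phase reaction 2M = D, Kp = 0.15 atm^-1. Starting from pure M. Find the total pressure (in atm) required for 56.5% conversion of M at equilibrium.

Let X = conversion of M (basis 1 mol M); extent of reaction ξ = 0.5X.
Species balance: n_M = 1 − X; n_D = 0.5X.
n_T = Σnᵢ = 1 − 0.5X.
Kp = p_D / (p_M^2) with p_i = (n_i/n_T)·P.
At X = 0.565: the mole-fraction product g(X) = Π y_i^ν_i = 1.071. Since Kp = g(X)·P^{-1}, P = (g/Kp)^(1/1) = (1.071/0.15)^(1/1) = 7.14 atm.

P = 7.14 atm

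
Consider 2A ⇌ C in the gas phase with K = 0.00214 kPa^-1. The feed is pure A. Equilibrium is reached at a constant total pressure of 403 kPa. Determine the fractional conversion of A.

X = 0.526

Let X = conversion of A (basis 1 mol A); extent of reaction ξ = 0.5X.
Moles: n_A = 1 − X; n_C = 0.5X.
Summing: n_T = 1 − 0.5X.
Mole fractions y_i = n_i/n_T; K = p_C / (p_A^2) with p_i = y_i·P.
Equating to 0.00214 kPa^-1 and solving on 0 < X < 1: X = 0.526.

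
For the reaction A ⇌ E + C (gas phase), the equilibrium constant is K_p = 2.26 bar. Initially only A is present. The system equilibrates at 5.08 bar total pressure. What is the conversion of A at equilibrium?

Take 1 mol A as basis and let X be its fractional conversion, so ξ = X.
Species balance: n_A = 1 − X; n_E = X; n_C = X.
n_T = Σnᵢ = 1 + X.
With p_i = (n_i/n_T)P, K_p = p_E p_C / (p_A).
Substituting and setting equal to 2.26 bar gives a polynomial in X; the root in (0,1) is X = 0.555.

X = 0.555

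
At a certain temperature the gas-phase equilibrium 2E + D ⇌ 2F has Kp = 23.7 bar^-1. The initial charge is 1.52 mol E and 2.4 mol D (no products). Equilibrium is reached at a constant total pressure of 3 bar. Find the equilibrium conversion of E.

Take 1.52 mol E as basis and let X be its fractional conversion, so ξ = 0.76X.
Mole table: n_E = 1.52 − 1.52X; n_D = 2.4 − 0.76X; n_F = 1.52X.
n_T = Σnᵢ = 3.92 − 0.76X.
Mole fractions y_i = n_i/n_T; Kp = p_F^2 / (p_E^2 p_D) with p_i = y_i·P.
Equating to 23.7 bar^-1 and solving on 0 < X < 1: X = 0.860.

X = 0.860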